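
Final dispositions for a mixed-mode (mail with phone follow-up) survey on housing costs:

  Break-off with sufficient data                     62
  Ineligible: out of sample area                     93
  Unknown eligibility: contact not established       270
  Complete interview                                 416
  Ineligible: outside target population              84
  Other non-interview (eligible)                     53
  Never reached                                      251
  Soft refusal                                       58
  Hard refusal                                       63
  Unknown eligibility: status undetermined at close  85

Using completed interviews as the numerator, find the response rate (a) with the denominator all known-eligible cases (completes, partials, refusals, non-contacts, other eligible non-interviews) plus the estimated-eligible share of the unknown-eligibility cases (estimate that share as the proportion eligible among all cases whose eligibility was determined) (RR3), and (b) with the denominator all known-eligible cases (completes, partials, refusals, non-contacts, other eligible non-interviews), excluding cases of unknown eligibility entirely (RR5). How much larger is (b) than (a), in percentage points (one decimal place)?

11.4

Declined to participate = 63 + 58 = 121
Undetermined eligibility = 270 + 85 = 355
Ineligible = 84 + 93 = 177
Num: 416
Eligible (known): 416 + 62 + 121 + 251 + 53 = 903
e = 903 / (903 + 177) = 903 / 1080 = 0.8361
Estimated eligible among unknowns: 0.8361 × 355 = 296.82
Base: 903 + 296.82 = 1199.82
RR3 = 416 / 1199.82 = 0.3467
Base: 416 + 62 + 121 + 251 + 53 = 903
RR5 = 416 / 903 = 0.4607
Difference = 46.07 − 34.67 = 11.40 percentage points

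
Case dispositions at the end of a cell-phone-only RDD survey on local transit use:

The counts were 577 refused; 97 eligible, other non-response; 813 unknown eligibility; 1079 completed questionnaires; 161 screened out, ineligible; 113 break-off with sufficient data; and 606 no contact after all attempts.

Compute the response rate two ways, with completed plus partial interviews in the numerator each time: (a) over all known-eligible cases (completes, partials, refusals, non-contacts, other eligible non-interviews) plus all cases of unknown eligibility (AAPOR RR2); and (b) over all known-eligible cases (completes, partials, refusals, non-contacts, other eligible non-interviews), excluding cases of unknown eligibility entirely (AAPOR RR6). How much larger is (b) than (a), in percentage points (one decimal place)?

Num: 1079 + 113 = 1192
Denominator: 1079 + 113 + 577 + 606 + 97 + 813 = 3285
RR2 = 1192 / 3285 = 0.3629
Denominator: 1079 + 113 + 577 + 606 + 97 = 2472
RR6 = 1192 / 2472 = 0.4822
Difference = 48.22 − 36.29 = 11.93 percentage points

11.9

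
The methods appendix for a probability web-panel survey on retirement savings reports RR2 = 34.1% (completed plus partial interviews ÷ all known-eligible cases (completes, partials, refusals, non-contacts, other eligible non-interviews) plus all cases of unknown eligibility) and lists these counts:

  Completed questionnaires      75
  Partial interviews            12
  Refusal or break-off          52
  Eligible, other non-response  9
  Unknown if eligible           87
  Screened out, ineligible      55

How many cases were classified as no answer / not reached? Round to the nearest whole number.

20

Numerator: 75 + 12 = 87
RR2 = 87 / D = 0.341
D = 87 / 0.341 = 255.1
Rest of base = 235
no answer / not reached = 255.1 − 235 ≈ 20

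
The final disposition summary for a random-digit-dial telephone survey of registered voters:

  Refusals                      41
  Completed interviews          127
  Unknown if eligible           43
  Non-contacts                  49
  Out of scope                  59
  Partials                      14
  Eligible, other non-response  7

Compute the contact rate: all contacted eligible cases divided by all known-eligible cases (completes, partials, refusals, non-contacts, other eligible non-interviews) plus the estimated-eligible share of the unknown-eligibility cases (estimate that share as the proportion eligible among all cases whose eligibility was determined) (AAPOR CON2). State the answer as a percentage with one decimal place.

Numerator → 127 + 14 + 41 + 7 = 189
Determined eligible → 127 + 14 + 41 + 49 + 7 = 238
e = 238 / (238 + 59) = 238 / 297 = 0.8013
e × U → 0.8013 × 43 = 34.46
Base → 238 + 34.46 = 272.46
CON2 = 189 / 272.46 = 0.6937

69.4%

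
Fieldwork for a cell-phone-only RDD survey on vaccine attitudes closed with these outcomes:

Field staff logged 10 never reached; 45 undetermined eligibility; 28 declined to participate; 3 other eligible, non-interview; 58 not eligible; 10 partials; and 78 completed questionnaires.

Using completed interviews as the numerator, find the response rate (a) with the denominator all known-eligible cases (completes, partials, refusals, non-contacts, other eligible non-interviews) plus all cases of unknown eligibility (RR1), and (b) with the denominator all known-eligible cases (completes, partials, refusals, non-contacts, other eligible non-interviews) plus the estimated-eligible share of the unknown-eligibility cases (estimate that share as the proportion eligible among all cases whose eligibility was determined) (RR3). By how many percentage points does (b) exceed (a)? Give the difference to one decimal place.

3.9

Numerator: 78
Base: 78 + 10 + 28 + 10 + 3 + 45 = 174
RR1 = 78 / 174 = 0.4483
Determined eligible: 78 + 10 + 28 + 10 + 3 = 129
e = 129 / (129 + 58) = 129 / 187 = 0.6898
Eligible share of unknowns: 0.6898 × 45 = 31.04
Base: 129 + 31.04 = 160.04
RR3 = 78 / 160.04 = 0.4874
Difference = 48.74 − 44.83 = 3.91 percentage points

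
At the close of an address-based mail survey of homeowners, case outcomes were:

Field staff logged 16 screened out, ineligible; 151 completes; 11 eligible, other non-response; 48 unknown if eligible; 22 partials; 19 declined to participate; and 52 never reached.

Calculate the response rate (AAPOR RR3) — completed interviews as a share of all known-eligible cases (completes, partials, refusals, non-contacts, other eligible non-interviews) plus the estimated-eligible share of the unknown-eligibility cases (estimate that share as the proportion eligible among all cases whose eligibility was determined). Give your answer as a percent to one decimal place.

50.3%

Num → 151
Known eligible → 151 + 22 + 19 + 52 + 11 = 255
e = 255 / (255 + 16) = 255 / 271 = 0.9410
e × U → 0.9410 × 48 = 45.17
Denom → 255 + 45.17 = 300.17
RR3 = 151 / 300.17 = 0.5030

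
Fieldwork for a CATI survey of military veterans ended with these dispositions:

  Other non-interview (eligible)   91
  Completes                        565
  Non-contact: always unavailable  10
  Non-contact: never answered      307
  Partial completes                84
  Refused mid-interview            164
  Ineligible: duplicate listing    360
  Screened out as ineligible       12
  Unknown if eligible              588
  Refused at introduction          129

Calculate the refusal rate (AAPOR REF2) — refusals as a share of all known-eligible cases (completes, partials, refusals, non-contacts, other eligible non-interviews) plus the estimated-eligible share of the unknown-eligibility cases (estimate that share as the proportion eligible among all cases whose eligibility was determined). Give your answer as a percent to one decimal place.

16.2%

Refusals = 129 + 164 = 293
Never reached = 307 + 10 = 317
Screened out, ineligible = 12 + 360 = 372
Num: 293
Eligible (known): 565 + 84 + 293 + 317 + 91 = 1350
e = 1350 / (1350 + 372) = 1350 / 1722 = 0.7840
Eligible share of unknowns: 0.7840 × 588 = 460.99
Base: 1350 + 460.99 = 1810.99
REF2 = 293 / 1810.99 = 0.1618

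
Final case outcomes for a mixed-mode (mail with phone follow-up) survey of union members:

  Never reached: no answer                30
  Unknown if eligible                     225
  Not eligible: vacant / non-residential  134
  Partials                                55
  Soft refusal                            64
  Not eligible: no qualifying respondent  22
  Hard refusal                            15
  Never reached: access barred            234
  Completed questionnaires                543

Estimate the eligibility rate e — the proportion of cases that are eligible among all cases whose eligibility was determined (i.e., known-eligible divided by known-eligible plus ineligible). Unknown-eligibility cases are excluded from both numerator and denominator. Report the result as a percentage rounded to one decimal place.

Declined to participate = 15 + 64 = 79
Never reached = 30 + 234 = 264
Ineligible = 22 + 134 = 156
Determined eligible = 543 + 55 + 79 + 264 = 941
e = 941 / (941 + 156) = 941 / 1097 = 0.8578

85.8%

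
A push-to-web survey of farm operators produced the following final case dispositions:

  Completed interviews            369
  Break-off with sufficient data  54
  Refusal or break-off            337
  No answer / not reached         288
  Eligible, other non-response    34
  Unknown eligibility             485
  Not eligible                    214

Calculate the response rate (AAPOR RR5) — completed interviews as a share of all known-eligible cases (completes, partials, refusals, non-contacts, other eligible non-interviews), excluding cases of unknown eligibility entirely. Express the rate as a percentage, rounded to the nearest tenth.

Top = 369
Base = 369 + 54 + 337 + 288 + 34 = 1082
RR5 = 369 / 1082 = 0.3410

34.1%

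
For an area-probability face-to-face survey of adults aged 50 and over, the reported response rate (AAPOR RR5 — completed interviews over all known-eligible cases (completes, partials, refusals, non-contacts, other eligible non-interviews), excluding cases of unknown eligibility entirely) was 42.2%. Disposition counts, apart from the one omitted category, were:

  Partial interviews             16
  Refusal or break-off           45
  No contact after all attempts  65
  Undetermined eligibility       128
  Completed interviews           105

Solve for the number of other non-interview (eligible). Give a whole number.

RR5 = 105 / D = 0.422
D = 105 / 0.422 = 248.8
Remaining denominator categories sum to 231
other non-interview (eligible) = 248.8 − 231 ≈ 18

18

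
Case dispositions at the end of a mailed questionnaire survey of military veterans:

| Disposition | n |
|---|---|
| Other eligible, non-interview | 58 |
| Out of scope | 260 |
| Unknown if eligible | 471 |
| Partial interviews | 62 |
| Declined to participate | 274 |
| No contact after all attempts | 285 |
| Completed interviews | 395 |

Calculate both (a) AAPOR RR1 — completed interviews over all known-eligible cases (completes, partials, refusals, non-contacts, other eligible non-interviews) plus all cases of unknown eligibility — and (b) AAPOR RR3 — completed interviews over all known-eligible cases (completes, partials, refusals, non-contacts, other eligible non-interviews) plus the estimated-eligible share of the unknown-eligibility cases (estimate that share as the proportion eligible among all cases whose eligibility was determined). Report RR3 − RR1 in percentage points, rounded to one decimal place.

Top = 395
Base = 395 + 62 + 274 + 285 + 58 + 471 = 1545
RR1 = 395 / 1545 = 0.2557
Known eligible = 395 + 62 + 274 + 285 + 58 = 1074
e = 1074 / (1074 + 260) = 1074 / 1334 = 0.8051
Eligible share of unknowns = 0.8051 × 471 = 379.20
Base = 1074 + 379.20 = 1453.20
RR3 = 395 / 1453.20 = 0.2718
Difference = 27.18 − 25.57 = 1.61 percentage points

1.6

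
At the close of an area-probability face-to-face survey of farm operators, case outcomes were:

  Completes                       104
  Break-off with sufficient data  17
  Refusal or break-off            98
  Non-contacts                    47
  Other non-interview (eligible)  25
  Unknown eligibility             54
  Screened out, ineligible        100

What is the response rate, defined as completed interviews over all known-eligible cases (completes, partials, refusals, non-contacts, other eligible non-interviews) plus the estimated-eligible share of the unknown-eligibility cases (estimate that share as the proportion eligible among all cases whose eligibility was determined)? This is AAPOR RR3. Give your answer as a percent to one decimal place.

31.4%

Numerator → 104
Eligible (known) → 104 + 17 + 98 + 47 + 25 = 291
e = 291 / (291 + 100) = 291 / 391 = 0.7442
e × U → 0.7442 × 54 = 40.19
Denominator → 291 + 40.19 = 331.19
RR3 = 104 / 331.19 = 0.3140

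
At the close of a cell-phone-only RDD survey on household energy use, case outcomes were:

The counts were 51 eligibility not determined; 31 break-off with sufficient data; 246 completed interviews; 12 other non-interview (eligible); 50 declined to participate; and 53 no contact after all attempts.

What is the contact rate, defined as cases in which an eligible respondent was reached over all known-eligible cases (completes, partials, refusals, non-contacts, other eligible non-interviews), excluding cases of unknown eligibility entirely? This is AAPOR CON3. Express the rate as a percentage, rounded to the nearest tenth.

Num = 246 + 31 + 50 + 12 = 339
Base = 246 + 31 + 50 + 53 + 12 = 392
CON3 = 339 / 392 = 0.8648

86.5%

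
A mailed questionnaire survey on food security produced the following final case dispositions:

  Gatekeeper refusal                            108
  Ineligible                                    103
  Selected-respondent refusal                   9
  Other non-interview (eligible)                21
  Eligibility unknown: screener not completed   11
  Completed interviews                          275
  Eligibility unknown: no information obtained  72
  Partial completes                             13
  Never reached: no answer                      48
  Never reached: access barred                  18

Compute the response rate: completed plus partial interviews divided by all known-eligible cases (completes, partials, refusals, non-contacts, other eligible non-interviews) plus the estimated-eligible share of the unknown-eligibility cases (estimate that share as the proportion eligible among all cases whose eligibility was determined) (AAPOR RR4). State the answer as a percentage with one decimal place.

51.4%

Refused = 108 + 9 = 117
No answer / not reached = 48 + 18 = 66
Unknown eligibility = 11 + 72 = 83
Num: 275 + 13 = 288
Eligible (known): 275 + 13 + 117 + 66 + 21 = 492
e = 492 / (492 + 103) = 492 / 595 = 0.8269
e × U: 0.8269 × 83 = 68.63
Denominator: 492 + 68.63 = 560.63
RR4 = 288 / 560.63 = 0.5137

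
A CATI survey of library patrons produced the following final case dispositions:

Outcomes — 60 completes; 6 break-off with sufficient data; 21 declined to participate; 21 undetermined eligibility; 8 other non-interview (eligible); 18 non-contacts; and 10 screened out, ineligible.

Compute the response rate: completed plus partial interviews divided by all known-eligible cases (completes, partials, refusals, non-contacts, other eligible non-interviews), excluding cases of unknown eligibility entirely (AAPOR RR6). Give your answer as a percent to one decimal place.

Top: 60 + 6 = 66
Denom: 60 + 6 + 21 + 18 + 8 = 113
RR6 = 66 / 113 = 0.5841

58.4%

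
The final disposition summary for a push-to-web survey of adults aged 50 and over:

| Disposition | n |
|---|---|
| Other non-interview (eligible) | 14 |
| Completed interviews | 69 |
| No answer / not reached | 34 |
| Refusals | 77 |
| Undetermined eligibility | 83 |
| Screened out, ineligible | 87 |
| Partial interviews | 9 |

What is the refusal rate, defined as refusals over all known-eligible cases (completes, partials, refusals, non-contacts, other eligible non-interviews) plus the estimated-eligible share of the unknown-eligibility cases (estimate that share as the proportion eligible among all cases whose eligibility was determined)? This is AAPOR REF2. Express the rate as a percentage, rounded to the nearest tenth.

Numerator: 77
Known eligible: 69 + 9 + 77 + 34 + 14 = 203
e = 203 / (203 + 87) = 203 / 290 = 0.7000
Eligible share of unknowns: 0.7000 × 83 = 58.10
Denominator: 203 + 58.10 = 261.10
REF2 = 77 / 261.10 = 0.2949

29.5%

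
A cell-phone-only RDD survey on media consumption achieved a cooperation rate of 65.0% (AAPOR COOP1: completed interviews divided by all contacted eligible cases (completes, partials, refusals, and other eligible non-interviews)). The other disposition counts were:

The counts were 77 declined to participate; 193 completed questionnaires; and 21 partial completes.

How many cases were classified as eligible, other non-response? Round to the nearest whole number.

COOP1 = 193 / D = 0.650
D = 193 / 0.650 = 296.9
Remaining denominator categories sum to 291
eligible, other non-response = 296.9 − 291 ≈ 6

6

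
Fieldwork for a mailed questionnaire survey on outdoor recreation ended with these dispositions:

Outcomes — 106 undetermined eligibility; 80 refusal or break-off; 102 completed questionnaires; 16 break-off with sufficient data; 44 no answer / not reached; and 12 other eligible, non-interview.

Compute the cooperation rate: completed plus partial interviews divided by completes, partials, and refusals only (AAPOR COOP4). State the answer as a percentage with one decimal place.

Top → 102 + 16 = 118
Denom → 102 + 16 + 80 = 198
COOP4 = 118 / 198 = 0.5960

59.6%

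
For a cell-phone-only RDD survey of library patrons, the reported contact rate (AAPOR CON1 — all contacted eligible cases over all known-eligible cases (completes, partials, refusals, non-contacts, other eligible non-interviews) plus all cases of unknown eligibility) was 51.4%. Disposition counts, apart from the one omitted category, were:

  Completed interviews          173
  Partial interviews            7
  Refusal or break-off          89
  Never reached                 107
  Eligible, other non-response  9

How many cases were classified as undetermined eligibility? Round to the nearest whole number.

156

Top: 173 + 7 + 89 + 9 = 278
CON1 = 278 / D = 0.514
D = 278 / 0.514 = 540.9
Rest of base = 385
undetermined eligibility = 540.9 − 385 ≈ 156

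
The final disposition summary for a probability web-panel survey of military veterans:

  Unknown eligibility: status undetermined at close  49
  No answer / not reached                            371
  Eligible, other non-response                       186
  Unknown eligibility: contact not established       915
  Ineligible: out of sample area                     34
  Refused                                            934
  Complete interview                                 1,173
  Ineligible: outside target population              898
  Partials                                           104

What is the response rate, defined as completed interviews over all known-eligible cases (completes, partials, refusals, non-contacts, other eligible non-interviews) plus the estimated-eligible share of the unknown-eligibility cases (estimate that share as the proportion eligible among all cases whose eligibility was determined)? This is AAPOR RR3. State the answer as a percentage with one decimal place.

33.6%

Eligibility not determined = 915 + 49 = 964
Ineligible = 898 + 34 = 932
Top: 1173
Determined eligible: 1173 + 104 + 934 + 371 + 186 = 2768
e = 2768 / (2768 + 932) = 2768 / 3700 = 0.7481
Estimated eligible among unknowns: 0.7481 × 964 = 721.17
Base: 2768 + 721.17 = 3489.17
RR3 = 1173 / 3489.17 = 0.3362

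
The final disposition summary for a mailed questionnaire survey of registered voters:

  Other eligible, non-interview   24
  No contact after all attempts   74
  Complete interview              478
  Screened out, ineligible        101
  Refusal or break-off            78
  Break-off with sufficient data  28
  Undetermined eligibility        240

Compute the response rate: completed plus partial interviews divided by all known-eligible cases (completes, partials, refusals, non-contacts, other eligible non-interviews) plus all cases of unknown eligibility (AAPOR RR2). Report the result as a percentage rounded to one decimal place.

54.9%

Top → 478 + 28 = 506
Base → 478 + 28 + 78 + 74 + 24 + 240 = 922
RR2 = 506 / 922 = 0.5488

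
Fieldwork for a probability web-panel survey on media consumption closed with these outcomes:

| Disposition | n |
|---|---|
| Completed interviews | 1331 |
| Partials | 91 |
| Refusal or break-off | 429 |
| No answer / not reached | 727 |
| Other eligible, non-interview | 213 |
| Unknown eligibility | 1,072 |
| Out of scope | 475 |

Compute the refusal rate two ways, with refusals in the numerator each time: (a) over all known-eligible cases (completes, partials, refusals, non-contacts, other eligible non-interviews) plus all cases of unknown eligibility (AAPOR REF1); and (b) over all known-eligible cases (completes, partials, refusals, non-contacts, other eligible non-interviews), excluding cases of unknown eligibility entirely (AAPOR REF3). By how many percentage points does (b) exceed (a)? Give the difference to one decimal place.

Top → 429
Base → 1331 + 91 + 429 + 727 + 213 + 1072 = 3863
REF1 = 429 / 3863 = 0.1111
Base → 1331 + 91 + 429 + 727 + 213 = 2791
REF3 = 429 / 2791 = 0.1537
Difference = 15.37 − 11.11 = 4.26 percentage points

4.3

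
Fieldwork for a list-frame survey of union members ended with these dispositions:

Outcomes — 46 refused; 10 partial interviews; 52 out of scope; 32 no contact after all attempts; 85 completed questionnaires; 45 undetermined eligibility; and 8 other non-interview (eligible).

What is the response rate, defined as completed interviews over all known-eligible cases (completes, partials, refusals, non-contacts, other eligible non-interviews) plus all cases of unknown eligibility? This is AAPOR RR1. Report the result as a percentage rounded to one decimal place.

37.6%

Num = 85
Denom = 85 + 10 + 46 + 32 + 8 + 45 = 226
RR1 = 85 / 226 = 0.3761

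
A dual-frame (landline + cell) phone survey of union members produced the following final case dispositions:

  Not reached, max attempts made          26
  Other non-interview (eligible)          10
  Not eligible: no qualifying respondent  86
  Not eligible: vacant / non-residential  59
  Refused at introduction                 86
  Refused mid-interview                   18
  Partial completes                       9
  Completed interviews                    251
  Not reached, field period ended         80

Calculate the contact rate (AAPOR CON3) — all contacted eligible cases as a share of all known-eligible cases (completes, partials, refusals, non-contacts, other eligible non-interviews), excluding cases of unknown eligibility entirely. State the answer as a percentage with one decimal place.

77.9%

Refusal or break-off = 86 + 18 = 104
No contact after all attempts = 80 + 26 = 106
Screened out, ineligible = 86 + 59 = 145
Num → 251 + 9 + 104 + 10 = 374
Denominator → 251 + 9 + 104 + 106 + 10 = 480
CON3 = 374 / 480 = 0.7792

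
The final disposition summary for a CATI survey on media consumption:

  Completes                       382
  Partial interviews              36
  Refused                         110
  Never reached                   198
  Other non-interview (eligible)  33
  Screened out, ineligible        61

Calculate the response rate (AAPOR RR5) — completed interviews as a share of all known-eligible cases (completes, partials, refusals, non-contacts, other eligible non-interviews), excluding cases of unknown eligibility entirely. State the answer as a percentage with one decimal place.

50.3%

Numerator = 382
Denom = 382 + 36 + 110 + 198 + 33 = 759
RR5 = 382 / 759 = 0.5033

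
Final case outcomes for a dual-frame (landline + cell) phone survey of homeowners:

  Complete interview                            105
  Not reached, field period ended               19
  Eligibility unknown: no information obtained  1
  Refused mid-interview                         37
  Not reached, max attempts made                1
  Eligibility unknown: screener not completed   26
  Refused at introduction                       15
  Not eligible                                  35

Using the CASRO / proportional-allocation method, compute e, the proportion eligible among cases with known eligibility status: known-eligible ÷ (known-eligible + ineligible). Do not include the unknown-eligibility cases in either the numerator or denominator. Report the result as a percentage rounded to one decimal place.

83.5%

Refused = 15 + 37 = 52
Non-contacts = 19 + 1 = 20
Unknown eligibility = 26 + 1 = 27
Known eligible = 105 + 52 + 20 = 177
e = 177 / (177 + 35) = 177 / 212 = 0.8349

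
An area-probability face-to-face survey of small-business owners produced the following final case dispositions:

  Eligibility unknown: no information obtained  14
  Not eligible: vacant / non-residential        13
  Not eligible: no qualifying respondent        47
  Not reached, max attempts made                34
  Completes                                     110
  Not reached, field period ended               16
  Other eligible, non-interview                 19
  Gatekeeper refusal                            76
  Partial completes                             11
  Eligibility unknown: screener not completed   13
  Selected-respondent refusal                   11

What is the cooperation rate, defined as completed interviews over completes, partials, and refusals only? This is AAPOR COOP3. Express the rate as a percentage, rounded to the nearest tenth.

Refusal or break-off = 76 + 11 = 87
Never reached = 16 + 34 = 50
Eligibility not determined = 13 + 14 = 27
Ineligible = 47 + 13 = 60
Top: 110
Denom: 110 + 11 + 87 = 208
COOP3 = 110 / 208 = 0.5288

52.9%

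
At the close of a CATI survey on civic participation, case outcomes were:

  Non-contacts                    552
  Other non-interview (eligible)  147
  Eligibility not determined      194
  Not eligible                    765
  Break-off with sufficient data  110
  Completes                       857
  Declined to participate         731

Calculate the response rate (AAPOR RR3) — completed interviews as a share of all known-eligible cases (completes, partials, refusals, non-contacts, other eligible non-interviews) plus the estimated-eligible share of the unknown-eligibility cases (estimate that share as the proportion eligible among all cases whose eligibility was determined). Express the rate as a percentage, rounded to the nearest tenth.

33.7%

Num → 857
Determined eligible → 857 + 110 + 731 + 552 + 147 = 2397
e = 2397 / (2397 + 765) = 2397 / 3162 = 0.7581
Estimated eligible among unknowns → 0.7581 × 194 = 147.07
Denominator → 2397 + 147.07 = 2544.07
RR3 = 857 / 2544.07 = 0.3369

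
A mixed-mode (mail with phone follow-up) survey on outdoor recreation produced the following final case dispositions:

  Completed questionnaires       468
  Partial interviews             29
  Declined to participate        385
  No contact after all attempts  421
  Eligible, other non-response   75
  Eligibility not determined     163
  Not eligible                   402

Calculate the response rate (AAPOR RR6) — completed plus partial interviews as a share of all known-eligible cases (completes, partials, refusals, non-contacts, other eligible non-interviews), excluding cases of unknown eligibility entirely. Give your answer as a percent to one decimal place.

36.1%

Top: 468 + 29 = 497
Base: 468 + 29 + 385 + 421 + 75 = 1378
RR6 = 497 / 1378 = 0.3607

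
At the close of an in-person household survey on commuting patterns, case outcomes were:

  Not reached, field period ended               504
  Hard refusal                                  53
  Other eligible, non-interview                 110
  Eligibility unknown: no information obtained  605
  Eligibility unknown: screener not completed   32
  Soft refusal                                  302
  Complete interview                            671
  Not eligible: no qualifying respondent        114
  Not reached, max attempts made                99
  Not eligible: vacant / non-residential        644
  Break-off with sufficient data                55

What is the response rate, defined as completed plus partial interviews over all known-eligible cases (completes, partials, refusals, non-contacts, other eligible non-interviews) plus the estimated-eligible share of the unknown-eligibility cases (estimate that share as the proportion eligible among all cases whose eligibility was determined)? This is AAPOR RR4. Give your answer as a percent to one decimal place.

Refused = 53 + 302 = 355
Non-contacts = 504 + 99 = 603
Undetermined eligibility = 32 + 605 = 637
Not eligible = 114 + 644 = 758
Numerator: 671 + 55 = 726
Determined eligible: 671 + 55 + 355 + 603 + 110 = 1794
e = 1794 / (1794 + 758) = 1794 / 2552 = 0.7030
e × U: 0.7030 × 637 = 447.81
Denominator: 1794 + 447.81 = 2241.81
RR4 = 726 / 2241.81 = 0.3238

32.4%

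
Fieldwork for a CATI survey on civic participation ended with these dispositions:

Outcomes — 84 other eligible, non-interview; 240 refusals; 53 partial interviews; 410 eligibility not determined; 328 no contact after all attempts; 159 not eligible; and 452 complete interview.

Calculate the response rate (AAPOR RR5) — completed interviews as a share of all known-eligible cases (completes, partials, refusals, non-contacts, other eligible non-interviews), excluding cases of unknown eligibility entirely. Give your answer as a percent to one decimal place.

Top → 452
Denom → 452 + 53 + 240 + 328 + 84 = 1157
RR5 = 452 / 1157 = 0.3907

39.1%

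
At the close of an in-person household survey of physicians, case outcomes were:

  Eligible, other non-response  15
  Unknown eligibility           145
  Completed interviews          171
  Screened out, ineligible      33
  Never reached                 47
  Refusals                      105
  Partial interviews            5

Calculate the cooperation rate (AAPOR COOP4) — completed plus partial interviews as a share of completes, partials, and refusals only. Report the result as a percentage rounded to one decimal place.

62.6%

Num = 171 + 5 = 176
Denom = 171 + 5 + 105 = 281
COOP4 = 176 / 281 = 0.6263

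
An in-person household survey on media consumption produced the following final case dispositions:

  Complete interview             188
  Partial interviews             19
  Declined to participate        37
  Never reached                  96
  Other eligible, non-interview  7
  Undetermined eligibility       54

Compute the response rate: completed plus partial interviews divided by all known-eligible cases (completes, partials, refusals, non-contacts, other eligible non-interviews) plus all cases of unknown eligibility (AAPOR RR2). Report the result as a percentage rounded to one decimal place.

51.6%

Top = 188 + 19 = 207
Base = 188 + 19 + 37 + 96 + 7 + 54 = 401
RR2 = 207 / 401 = 0.5162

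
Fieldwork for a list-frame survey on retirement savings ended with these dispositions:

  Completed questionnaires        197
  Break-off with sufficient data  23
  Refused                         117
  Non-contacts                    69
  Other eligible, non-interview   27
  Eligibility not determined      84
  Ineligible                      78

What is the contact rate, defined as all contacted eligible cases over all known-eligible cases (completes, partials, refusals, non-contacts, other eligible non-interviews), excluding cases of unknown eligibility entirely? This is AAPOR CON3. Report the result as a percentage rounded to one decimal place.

Top = 197 + 23 + 117 + 27 = 364
Denominator = 197 + 23 + 117 + 69 + 27 = 433
CON3 = 364 / 433 = 0.8406

84.1%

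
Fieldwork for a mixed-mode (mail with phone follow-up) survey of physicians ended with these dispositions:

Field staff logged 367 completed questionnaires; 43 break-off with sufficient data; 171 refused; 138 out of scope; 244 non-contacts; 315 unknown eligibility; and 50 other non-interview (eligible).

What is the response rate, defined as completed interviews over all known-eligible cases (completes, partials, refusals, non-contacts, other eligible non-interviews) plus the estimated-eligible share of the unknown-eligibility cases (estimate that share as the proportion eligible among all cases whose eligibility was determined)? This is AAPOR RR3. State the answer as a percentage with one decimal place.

32.0%

Top: 367
Known eligible: 367 + 43 + 171 + 244 + 50 = 875
e = 875 / (875 + 138) = 875 / 1013 = 0.8638
Estimated eligible among unknowns: 0.8638 × 315 = 272.10
Base: 875 + 272.10 = 1147.10
RR3 = 367 / 1147.10 = 0.3199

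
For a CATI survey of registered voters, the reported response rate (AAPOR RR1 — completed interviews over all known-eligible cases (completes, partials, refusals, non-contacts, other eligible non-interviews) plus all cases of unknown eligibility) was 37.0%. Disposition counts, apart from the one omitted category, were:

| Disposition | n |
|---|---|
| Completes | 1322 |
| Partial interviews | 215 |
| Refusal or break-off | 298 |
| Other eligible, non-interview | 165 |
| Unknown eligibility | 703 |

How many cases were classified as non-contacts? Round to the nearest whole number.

870

RR1 = 1322 / D = 0.370
D = 1322 / 0.370 = 3573.0
Remaining denominator categories sum to 2703
non-contacts = 3573.0 − 2703 ≈ 870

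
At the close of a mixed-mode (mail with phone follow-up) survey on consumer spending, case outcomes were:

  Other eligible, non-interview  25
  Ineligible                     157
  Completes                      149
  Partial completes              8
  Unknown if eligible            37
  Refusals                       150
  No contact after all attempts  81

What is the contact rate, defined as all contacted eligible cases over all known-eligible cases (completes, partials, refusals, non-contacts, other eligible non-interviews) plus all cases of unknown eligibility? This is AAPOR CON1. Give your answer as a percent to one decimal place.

Top: 149 + 8 + 150 + 25 = 332
Denom: 149 + 8 + 150 + 81 + 25 + 37 = 450
CON1 = 332 / 450 = 0.7378

73.8%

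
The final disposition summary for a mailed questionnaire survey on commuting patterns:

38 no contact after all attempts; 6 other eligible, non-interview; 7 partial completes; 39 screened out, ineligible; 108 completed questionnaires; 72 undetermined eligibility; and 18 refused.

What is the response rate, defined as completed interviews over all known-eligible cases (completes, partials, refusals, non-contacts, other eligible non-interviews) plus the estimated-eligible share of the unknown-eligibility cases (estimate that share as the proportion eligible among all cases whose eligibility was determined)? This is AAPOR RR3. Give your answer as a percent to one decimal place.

Top = 108
Determined eligible = 108 + 7 + 18 + 38 + 6 = 177
e = 177 / (177 + 39) = 177 / 216 = 0.8194
e × U = 0.8194 × 72 = 59.00
Denom = 177 + 59.00 = 236.00
RR3 = 108 / 236.00 = 0.4576

45.8%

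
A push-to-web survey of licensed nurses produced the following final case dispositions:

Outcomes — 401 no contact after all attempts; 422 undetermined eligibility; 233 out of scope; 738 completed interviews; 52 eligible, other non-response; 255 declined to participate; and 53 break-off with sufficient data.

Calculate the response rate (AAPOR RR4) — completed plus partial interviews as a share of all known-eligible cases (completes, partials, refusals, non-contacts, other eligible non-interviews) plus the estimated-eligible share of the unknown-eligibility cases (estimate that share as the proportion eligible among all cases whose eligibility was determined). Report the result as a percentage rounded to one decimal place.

Numerator = 738 + 53 = 791
Eligible (known) = 738 + 53 + 255 + 401 + 52 = 1499
e = 1499 / (1499 + 233) = 1499 / 1732 = 0.8655
Estimated eligible among unknowns = 0.8655 × 422 = 365.24
Denom = 1499 + 365.24 = 1864.24
RR4 = 791 / 1864.24 = 0.4243

42.4%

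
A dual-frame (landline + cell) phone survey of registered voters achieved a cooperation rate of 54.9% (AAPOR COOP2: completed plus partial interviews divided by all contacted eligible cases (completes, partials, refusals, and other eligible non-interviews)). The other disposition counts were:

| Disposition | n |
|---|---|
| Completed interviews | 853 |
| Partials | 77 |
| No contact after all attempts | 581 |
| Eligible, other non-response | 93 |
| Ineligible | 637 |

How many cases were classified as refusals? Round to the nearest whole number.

671

Num = 853 + 77 = 930
COOP2 = 930 / D = 0.549
D = 930 / 0.549 = 1694.0
Rest of base = 1023
refusals = 1694.0 − 1023 ≈ 671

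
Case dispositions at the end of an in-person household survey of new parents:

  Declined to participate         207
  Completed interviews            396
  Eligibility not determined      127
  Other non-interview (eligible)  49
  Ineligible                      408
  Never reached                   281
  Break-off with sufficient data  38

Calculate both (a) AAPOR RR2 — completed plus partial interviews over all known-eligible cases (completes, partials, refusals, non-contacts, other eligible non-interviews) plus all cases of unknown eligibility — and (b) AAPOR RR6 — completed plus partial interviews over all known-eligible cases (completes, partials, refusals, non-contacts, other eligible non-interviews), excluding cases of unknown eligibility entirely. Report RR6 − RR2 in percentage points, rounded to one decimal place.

5.2

Num = 396 + 38 = 434
Denominator = 396 + 38 + 207 + 281 + 49 + 127 = 1098
RR2 = 434 / 1098 = 0.3953
Denominator = 396 + 38 + 207 + 281 + 49 = 971
RR6 = 434 / 971 = 0.4470
Difference = 44.70 − 39.53 = 5.17 percentage points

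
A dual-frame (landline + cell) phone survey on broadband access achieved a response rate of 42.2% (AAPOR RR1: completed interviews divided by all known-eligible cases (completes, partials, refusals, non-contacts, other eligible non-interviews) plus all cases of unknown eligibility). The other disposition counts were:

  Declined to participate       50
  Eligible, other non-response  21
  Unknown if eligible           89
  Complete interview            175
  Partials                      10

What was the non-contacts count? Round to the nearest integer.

RR1 = 175 / D = 0.422
D = 175 / 0.422 = 414.7
Other denominator terms total 345
non-contacts = 414.7 − 345 ≈ 70

70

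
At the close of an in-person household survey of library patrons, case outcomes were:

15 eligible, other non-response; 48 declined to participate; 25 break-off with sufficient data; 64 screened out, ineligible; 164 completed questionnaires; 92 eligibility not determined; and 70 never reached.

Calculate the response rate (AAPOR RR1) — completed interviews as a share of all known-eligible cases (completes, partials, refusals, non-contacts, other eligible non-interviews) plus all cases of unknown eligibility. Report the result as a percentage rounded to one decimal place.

39.6%

Numerator = 164
Denom = 164 + 25 + 48 + 70 + 15 + 92 = 414
RR1 = 164 / 414 = 0.3961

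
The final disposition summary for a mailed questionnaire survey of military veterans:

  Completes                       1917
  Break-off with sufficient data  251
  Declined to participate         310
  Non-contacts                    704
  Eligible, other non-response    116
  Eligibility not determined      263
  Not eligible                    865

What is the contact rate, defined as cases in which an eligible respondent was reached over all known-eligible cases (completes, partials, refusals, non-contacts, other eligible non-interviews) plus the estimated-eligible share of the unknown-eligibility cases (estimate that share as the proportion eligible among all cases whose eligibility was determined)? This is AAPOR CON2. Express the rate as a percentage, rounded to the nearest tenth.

74.0%

Num = 1917 + 251 + 310 + 116 = 2594
Eligible (known) = 1917 + 251 + 310 + 704 + 116 = 3298
e = 3298 / (3298 + 865) = 3298 / 4163 = 0.7922
e × U = 0.7922 × 263 = 208.35
Denom = 3298 + 208.35 = 3506.35
CON2 = 2594 / 3506.35 = 0.7398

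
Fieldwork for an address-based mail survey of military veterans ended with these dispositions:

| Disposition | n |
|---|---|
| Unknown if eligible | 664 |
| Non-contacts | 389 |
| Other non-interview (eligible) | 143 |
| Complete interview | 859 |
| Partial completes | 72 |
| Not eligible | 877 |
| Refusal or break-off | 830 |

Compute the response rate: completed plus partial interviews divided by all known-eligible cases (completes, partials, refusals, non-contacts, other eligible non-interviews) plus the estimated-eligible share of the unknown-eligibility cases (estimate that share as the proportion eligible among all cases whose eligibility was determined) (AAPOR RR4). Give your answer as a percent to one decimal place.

Num → 859 + 72 = 931
Determined eligible → 859 + 72 + 830 + 389 + 143 = 2293
e = 2293 / (2293 + 877) = 2293 / 3170 = 0.7233
Estimated eligible among unknowns → 0.7233 × 664 = 480.27
Base → 2293 + 480.27 = 2773.27
RR4 = 931 / 2773.27 = 0.3357

33.6%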